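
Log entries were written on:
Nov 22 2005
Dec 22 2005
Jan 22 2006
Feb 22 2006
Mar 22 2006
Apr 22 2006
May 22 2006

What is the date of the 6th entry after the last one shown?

Nov 22 2006

Gaps: 30, 31, 31, 28, 31, 30 days — not constant. Every event is on the 22nd of the month.
Pattern: the 22nd of each month.
Next: June 2006 → Jun 22 2006.
Next: July 2006 → Jul 22 2006.
Next: August 2006 → Aug 22 2006.
September 2006: Sep 22 2006.
October 2006: Oct 22 2006.
Next: November 2006 → Nov 22 2006.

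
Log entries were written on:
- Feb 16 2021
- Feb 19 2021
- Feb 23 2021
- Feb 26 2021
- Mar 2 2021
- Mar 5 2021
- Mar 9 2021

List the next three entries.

The gap pattern 3, 4, 3, 4, 3, 4 repeats every 2 events.
These are the Tuesdays and Fridays of each week.
The following Friday is Mar 12 2021.
The following Tuesday is Mar 16 2021.
Next Friday: Mar 19 2021.

Mar 12 2021, Mar 16 2021, Mar 19 2021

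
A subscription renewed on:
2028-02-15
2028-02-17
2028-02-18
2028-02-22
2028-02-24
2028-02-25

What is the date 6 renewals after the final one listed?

2028-03-10

Every event lands on a Tuesday or Thursday or Friday (gaps cycle 2, 1, 4, 2, 1).
So the schedule is: every Tuesday, Thursday and Friday.
Next Tuesday: 2028-02-29.
Next Thursday: 2028-03-02.
Next Friday: 2028-03-03.
Next Tuesday: 2028-03-07.
The following Thursday is 2028-03-09.
Next Friday: 2028-03-10.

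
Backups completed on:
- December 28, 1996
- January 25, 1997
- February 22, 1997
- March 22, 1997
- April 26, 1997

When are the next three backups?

Gaps: 28, 28, 28, 35 days — a mix of 28 and 35. Every date is a Saturday.
Each is the 4th Saturday of its month.
4th Saturday of May 1997: May 24, 1997.
June 1997 — 4th Saturday is June 28, 1997.
4th Saturday of July 1997: July 26, 1997.

May 24, 1997; June 28, 1997; July 26, 1997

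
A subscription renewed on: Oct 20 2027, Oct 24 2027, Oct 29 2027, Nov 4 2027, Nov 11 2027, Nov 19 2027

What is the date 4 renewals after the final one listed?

Dec 31 2027

Intervals are 4, 5, 6, 7, 8 days — an arithmetic progression with common difference 1.
Next gap: 9 days. Nov 19 2027 + 9 days = Nov 28 2027.
Next gap: 10 days. Nov 28 2027 + 10 days = Dec 8 2027.
Next gap: 11 days. Dec 8 2027 + 11 days = Dec 19 2027.
Next gap: 12 days. Dec 19 2027 + 12 days = Dec 31 2027.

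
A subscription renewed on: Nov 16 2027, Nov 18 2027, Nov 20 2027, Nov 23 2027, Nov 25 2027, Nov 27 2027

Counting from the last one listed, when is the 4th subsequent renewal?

Gaps: 2, 2, 3, 2, 2 days — not constant, but cyclic with period 3.
The events fall on every Tuesday, Thursday and Saturday.
Next Tuesday: Nov 30 2027.
Next Thursday: Dec 2 2027.
The following Saturday is Dec 4 2027.
Next Tuesday: Dec 7 2027.

Dec 7 2027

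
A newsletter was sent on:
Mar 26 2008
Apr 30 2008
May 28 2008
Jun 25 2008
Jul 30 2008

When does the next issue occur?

Aug 27 2008

Every date is a Wednesday; gaps 35, 28, 28, 35 days.
Each is the last Wednesday of its month (at least one falls on the 29th or later, ruling out '4th Wednesday').
Last Wednesday of August 2008: Aug 27 2008.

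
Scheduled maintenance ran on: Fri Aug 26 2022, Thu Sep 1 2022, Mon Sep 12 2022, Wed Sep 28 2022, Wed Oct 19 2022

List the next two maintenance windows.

Intervals are 6, 11, 16, 21 days — an arithmetic progression with common difference 5.
Next gap: 26 days. Wed Oct 19 2022 + 26 days = Mon Nov 14 2022.
Next gap: 31 days. Mon Nov 14 2022 + 31 days = Thu Dec 15 2022.

Mon Nov 14 2022, Thu Dec 15 2022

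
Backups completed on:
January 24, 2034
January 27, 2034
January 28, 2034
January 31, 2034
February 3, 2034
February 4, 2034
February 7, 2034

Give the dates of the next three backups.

Every event lands on a Tuesday or Friday or Saturday (gaps cycle 3, 1, 3, 3, 1, 3).
So the schedule is: every Tuesday, Friday and Saturday.
The following Friday is February 10, 2034.
The following Saturday is February 11, 2034.
Next Tuesday: February 14, 2034.

February 10, 2034; February 11, 2034; February 14, 2034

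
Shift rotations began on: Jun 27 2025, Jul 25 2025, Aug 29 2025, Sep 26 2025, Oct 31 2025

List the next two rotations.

These are Fridays with 28, 35, 28, 35-day gaps.
Each is the final Friday of its month — Aug 29 2025 is past the 28th, so '4th Friday' doesn't fit.
November 2025 ends with Friday Nov 28 2025.
December 2025 ends with Friday Dec 26 2025.

Nov 28 2025, Dec 26 2025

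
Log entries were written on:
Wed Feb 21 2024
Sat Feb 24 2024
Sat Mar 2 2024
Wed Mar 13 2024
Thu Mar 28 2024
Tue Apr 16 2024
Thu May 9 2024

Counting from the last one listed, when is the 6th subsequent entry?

Tue Dec 17 2024

The spacing grows by 4 each time: 3, 7, 11, 15, 19, 23 days.
Next gap: 27 days. Thu May 9 2024 + 27 days = Wed Jun 5 2024.
Next gap: 31 days. Wed Jun 5 2024 + 31 days = Sat Jul 6 2024.
Next gap: 35 days. Sat Jul 6 2024 + 35 days = Sat Aug 10 2024.
Next gap: 39 days. Sat Aug 10 2024 + 39 days = Wed Sep 18 2024.
Next gap: 43 days. Wed Sep 18 2024 + 43 days = Thu Oct 31 2024.
Next gap: 47 days. Thu Oct 31 2024 + 47 days = Tue Dec 17 2024.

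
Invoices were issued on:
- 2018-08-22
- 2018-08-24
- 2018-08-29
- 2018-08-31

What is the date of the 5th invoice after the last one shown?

2018-09-19

The gap pattern 2, 5, 2 repeats every 2 events.
These are the Wednesdays and Fridays of each week.
The following Wednesday is 2018-09-05.
Next Friday: 2018-09-07.
Next Wednesday: 2018-09-12.
The following Friday is 2018-09-14.
Next Wednesday: 2018-09-19.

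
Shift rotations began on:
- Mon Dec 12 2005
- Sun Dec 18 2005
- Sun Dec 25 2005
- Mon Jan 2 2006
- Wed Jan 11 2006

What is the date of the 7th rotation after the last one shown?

Wed Apr 12 2006

Gaps: 6, 7, 8, 9 days — each gap is 1 larger than the previous one.
Next gap: 10 days. Wed Jan 11 2006 + 10 days = Sat Jan 21 2006.
Next gap: 11 days. Sat Jan 21 2006 + 11 days = Wed Feb 1 2006.
Next gap: 12 days. Wed Feb 1 2006 + 12 days = Mon Feb 13 2006.
Next gap: 13 days. Mon Feb 13 2006 + 13 days = Sun Feb 26 2006.
Next gap: 14 days. Sun Feb 26 2006 + 14 days = Sun Mar 12 2006.
Next gap: 15 days. Sun Mar 12 2006 + 15 days = Mon Mar 27 2006.
Next gap: 16 days. Mon Mar 27 2006 + 16 days = Wed Apr 12 2006.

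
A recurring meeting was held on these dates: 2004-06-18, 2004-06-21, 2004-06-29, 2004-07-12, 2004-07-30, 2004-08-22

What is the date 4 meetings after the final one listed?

Gaps: 3, 8, 13, 18, 23 days — each gap is 5 larger than the previous one.
Next gap: 28 days. 2004-08-22 + 28 days = 2004-09-19.
Next gap: 33 days. 2004-09-19 + 33 days = 2004-10-22.
Next gap: 38 days. 2004-10-22 + 38 days = 2004-11-29.
Next gap: 43 days. 2004-11-29 + 43 days = 2005-01-11.

2005-01-11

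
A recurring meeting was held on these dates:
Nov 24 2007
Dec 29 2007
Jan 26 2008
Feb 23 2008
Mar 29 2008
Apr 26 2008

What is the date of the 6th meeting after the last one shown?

All Saturdays; the gaps (35, 28, 28, 35, 28) vary with month length.
This is the last Saturday of each month.
May 2008 ends with Saturday May 31 2008.
June 2008 ends with Saturday Jun 28 2008.
Last Saturday of July 2008: Jul 26 2008.
Last Saturday of August 2008: Aug 30 2008.
Last Saturday of September 2008: Sep 27 2008.
Last Saturday of October 2008: Oct 25 2008.

Oct 25 2008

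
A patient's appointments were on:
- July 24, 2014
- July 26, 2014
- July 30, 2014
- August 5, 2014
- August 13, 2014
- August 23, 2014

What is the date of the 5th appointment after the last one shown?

The spacing grows by 2 each time: 2, 4, 6, 8, 10 days.
Next gap: 12 days. August 23, 2014 + 12 days = September 4, 2014.
Next gap: 14 days. September 4, 2014 + 14 days = September 18, 2014.
Next gap: 16 days. September 18, 2014 + 16 days = October 4, 2014.
Next gap: 18 days. October 4, 2014 + 18 days = October 22, 2014.
Next gap: 20 days. October 22, 2014 + 20 days = November 11, 2014.

November 11, 2014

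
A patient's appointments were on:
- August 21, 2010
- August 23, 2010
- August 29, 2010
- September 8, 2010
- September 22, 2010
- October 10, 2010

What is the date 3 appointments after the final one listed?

December 27, 2010

Gaps: 2, 6, 10, 14, 18 days — each gap is 4 larger than the previous one.
Next gap: 22 days. October 10, 2010 + 22 days = November 1, 2010.
Next gap: 26 days. November 1, 2010 + 26 days = November 27, 2010.
Next gap: 30 days. November 27, 2010 + 30 days = December 27, 2010.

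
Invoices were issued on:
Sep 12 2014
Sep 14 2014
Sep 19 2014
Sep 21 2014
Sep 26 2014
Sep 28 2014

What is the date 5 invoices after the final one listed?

Oct 17 2014

The gap pattern 2, 5, 2, 5, 2 repeats every 2 events.
These are the Fridays and Sundays of each week.
The following Friday is Oct 3 2014.
The following Sunday is Oct 5 2014.
The following Friday is Oct 10 2014.
Next Sunday: Oct 12 2014.
The following Friday is Oct 17 2014.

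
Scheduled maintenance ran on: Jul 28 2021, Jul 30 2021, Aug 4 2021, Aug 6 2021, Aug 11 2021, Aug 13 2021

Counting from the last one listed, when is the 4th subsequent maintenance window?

Aug 27 2021

Every event lands on a Wednesday or Friday (gaps cycle 2, 5, 2, 5, 2).
So the schedule is: every Wednesday and Friday.
The following Wednesday is Aug 18 2021.
Next Friday: Aug 20 2021.
The following Wednesday is Aug 25 2021.
The following Friday is Aug 27 2021.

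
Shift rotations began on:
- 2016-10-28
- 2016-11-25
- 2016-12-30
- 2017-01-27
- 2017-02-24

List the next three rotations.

These are Fridays with 28, 35, 28, 28-day gaps.
Each is the final Friday of its month — 2016-12-30 is past the 28th, so '4th Friday' doesn't fit.
Last Friday of March 2017: 2017-03-31.
Last Friday of April 2017: 2017-04-28.
May 2017 ends with Friday 2017-05-26.

2017-03-31, 2017-04-28, 2017-05-26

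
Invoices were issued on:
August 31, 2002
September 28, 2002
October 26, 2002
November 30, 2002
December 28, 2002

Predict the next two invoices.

All Saturdays; the gaps (28, 28, 35, 28) vary with month length.
This is the last Saturday of each month.
Last Saturday of January 2003: January 25, 2003.
February 2003 ends with Saturday February 22, 2003.

January 25, 2003; February 22, 2003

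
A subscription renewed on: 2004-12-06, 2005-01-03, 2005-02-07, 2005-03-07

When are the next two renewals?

2005-04-04, 2005-05-02

These are Mondays at 28- or 35-day spacing (28, 35, 28).
The pattern: 1st Monday of the month.
1st Monday of April 2005: 2005-04-04.
1st Monday of May 2005: 2005-05-02.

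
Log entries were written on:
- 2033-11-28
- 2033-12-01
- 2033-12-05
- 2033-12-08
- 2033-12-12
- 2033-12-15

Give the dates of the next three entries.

The gap pattern 3, 4, 3, 4, 3 repeats every 2 events.
These are the Mondays and Thursdays of each week.
Next Monday: 2033-12-19.
Next Thursday: 2033-12-22.
Next Monday: 2033-12-26.

2033-12-19, 2033-12-22, 2033-12-26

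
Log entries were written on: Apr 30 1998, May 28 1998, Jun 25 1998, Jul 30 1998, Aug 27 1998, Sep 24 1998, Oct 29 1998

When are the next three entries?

Nov 26 1998, Dec 31 1998, Jan 28 1999

All Thursdays; the gaps (28, 28, 35, 28, 28, 35) vary with month length.
This is the last Thursday of each month.
November 1998 ends with Thursday Nov 26 1998.
December 1998 ends with Thursday Dec 31 1998.
Last Thursday of January 1999: Jan 28 1999.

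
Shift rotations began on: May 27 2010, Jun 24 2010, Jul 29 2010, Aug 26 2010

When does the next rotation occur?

Sep 30 2010

These are Thursdays with 28, 35, 28-day gaps.
Each is the final Thursday of its month — Jul 29 2010 is past the 28th, so '4th Thursday' doesn't fit.
September 2010 ends with Thursday Sep 30 2010.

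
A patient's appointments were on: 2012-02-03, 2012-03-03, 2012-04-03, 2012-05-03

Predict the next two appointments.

2012-06-03, 2012-07-03

The day-of-month is always 3 (29, 31, 30 days between events).
So this recurs on the 3rd of each month.
June 2012: 2012-06-03.
July 2012: 2012-07-03.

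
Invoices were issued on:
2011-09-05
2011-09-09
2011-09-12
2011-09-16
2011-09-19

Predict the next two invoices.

Gaps: 4, 3, 4, 3 days — not constant, but cyclic with period 2.
The events fall on every Monday and Friday.
Next Friday: 2011-09-23.
The following Monday is 2011-09-26.

2011-09-23, 2011-09-26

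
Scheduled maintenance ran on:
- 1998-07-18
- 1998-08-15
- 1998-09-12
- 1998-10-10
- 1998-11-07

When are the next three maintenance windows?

Every event comes 28 days after the last (28, 28, 28, 28).
1998-11-07 + 28 days = 1998-12-05.
1998-12-05 + 28 days = 1999-01-02.
1999-01-02 + 28 days = 1999-01-30.

1998-12-05, 1999-01-02, 1999-01-30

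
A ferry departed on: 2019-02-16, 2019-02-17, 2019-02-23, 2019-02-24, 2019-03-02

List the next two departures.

The gap pattern 1, 6, 1, 6 repeats every 2 events.
These are the Saturdays and Sundays of each week.
Next Sunday: 2019-03-03.
Next Saturday: 2019-03-09.

2019-03-03, 2019-03-09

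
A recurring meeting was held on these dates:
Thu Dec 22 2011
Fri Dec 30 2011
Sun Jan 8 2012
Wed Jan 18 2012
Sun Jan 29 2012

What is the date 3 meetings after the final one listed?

Gaps: 8, 9, 10, 11 days — each gap is 1 larger than the previous one.
Next gap: 12 days. Sun Jan 29 2012 + 12 days = Fri Feb 10 2012.
Next gap: 13 days. Fri Feb 10 2012 + 13 days = Thu Feb 23 2012.
Next gap: 14 days. Thu Feb 23 2012 + 14 days = Thu Mar 8 2012.

Thu Mar 8 2012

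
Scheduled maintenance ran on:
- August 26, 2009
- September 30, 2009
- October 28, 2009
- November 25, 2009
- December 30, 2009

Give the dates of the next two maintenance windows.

These are Wednesdays with 35, 28, 28, 35-day gaps.
Each is the final Wednesday of its month — September 30, 2009 is past the 28th, so '4th Wednesday' doesn't fit.
Last Wednesday of January 2010: January 27, 2010.
February 2010 ends with Wednesday February 24, 2010.

January 27, 2010; February 24, 2010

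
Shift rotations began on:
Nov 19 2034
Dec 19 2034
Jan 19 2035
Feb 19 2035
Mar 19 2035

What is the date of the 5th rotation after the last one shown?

Aug 19 2035

Each date is the 19th; the gaps (30, 31, 31, 28) track the month lengths.
The rule is the 19th of each month.
April 2035: Apr 19 2035.
May 2035: May 19 2035.
June 2035: Jun 19 2035.
Next: July 2035 → Jul 19 2035.
August 2035: Aug 19 2035.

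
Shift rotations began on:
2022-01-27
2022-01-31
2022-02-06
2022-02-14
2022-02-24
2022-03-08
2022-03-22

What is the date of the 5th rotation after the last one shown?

2022-06-30

Intervals are 4, 6, 8, 10, 12, 14 days — an arithmetic progression with common difference 2.
Next gap: 16 days. 2022-03-22 + 16 days = 2022-04-07.
Next gap: 18 days. 2022-04-07 + 18 days = 2022-04-25.
Next gap: 20 days. 2022-04-25 + 20 days = 2022-05-15.
Next gap: 22 days. 2022-05-15 + 22 days = 2022-06-06.
Next gap: 24 days. 2022-06-06 + 24 days = 2022-06-30.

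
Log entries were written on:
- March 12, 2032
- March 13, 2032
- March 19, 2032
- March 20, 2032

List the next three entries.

March 26, 2032; March 27, 2032; April 2, 2032

Gaps: 1, 6, 1 days — not constant, but cyclic with period 2.
The events fall on every Friday and Saturday.
The following Friday is March 26, 2032.
Next Saturday: March 27, 2032.
Next Friday: April 2, 2032.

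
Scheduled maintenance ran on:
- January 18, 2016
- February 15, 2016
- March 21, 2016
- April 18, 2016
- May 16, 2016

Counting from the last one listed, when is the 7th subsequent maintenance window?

These are Mondays at 28- or 35-day spacing (28, 35, 28, 28).
The pattern: 3rd Monday of the month.
June 2016 — 3rd Monday is June 20, 2016.
3rd Monday of July 2016: July 18, 2016.
August 2016 — 3rd Monday is August 15, 2016.
3rd Monday of September 2016: September 19, 2016.
3rd Monday of October 2016: October 17, 2016.
3rd Monday of November 2016: November 21, 2016.
3rd Monday of December 2016: December 19, 2016.

December 19, 2016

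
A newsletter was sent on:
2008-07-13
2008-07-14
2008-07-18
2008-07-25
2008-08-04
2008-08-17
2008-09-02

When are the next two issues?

Intervals are 1, 4, 7, 10, 13, 16 days — an arithmetic progression with common difference 3.
Next gap: 19 days. 2008-09-02 + 19 days = 2008-09-21.
Next gap: 22 days. 2008-09-21 + 22 days = 2008-10-13.

2008-09-21, 2008-10-13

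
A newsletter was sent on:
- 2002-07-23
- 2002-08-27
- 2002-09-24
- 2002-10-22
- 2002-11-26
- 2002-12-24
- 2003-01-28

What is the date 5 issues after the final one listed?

2003-06-24

These are Tuesdays at 28- or 35-day spacing (35, 28, 28, 35, 28, 35).
The pattern: 4th Tuesday of the month.
4th Tuesday of February 2003: 2003-02-25.
March 2003 — 4th Tuesday is 2003-03-25.
4th Tuesday of April 2003: 2003-04-22.
May 2003 — 4th Tuesday is 2003-05-27.
4th Tuesday of June 2003: 2003-06-24.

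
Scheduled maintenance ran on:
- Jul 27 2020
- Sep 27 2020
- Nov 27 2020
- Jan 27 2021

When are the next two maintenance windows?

Each date is the 27th; the gaps (62, 61, 61) track the month lengths.
The rule is the 27th of every 2 months.
March 2021: Mar 27 2021.
Next: May 2021 → May 27 2021.

Mar 27 2021, May 27 2021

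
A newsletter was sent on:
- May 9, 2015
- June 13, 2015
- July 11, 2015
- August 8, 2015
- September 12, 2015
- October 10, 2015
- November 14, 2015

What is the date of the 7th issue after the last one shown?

June 11, 2016

All dates are Saturdays, 35, 28, 28, 35, 28, 35 days apart.
Specifically, the 2nd Saturday of each month.
December 2015 — 2nd Saturday is December 12, 2015.
2nd Saturday of January 2016: January 9, 2016.
2nd Saturday of February 2016: February 13, 2016.
March 2016 — 2nd Saturday is March 12, 2016.
April 2016 — 2nd Saturday is April 9, 2016.
2nd Saturday of May 2016: May 14, 2016.
June 2016 — 2nd Saturday is June 11, 2016.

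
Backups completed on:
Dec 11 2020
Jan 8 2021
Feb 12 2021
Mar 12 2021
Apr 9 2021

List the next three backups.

These are Fridays at 28- or 35-day spacing (28, 35, 28, 28).
The pattern: 2nd Friday of the month.
2nd Friday of May 2021: May 14 2021.
2nd Friday of June 2021: Jun 11 2021.
July 2021 — 2nd Friday is Jul 9 2021.

May 14 2021, Jun 11 2021, Jul 9 2021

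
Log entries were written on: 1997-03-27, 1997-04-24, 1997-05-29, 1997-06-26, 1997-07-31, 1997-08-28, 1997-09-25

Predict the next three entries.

These are Thursdays with 28, 35, 28, 35, 28, 28-day gaps.
Each is the final Thursday of its month — 1997-05-29 is past the 28th, so '4th Thursday' doesn't fit.
Last Thursday of October 1997: 1997-10-30.
Last Thursday of November 1997: 1997-11-27.
Last Thursday of December 1997: 1997-12-25.

1997-10-30, 1997-11-27, 1997-12-25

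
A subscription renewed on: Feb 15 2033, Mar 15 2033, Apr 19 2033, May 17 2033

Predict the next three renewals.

All dates are Tuesdays, 28, 35, 28 days apart.
Specifically, the 3rd Tuesday of each month.
June 2033 — 3rd Tuesday is Jun 21 2033.
July 2033 — 3rd Tuesday is Jul 19 2033.
August 2033 — 3rd Tuesday is Aug 16 2033.

Jun 21 2033, Jul 19 2033, Aug 16 2033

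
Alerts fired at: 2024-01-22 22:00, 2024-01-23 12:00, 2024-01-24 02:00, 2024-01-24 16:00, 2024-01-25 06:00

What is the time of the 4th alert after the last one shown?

2024-01-27 14:00

Gaps: 14, 14, 14, 14 hours — each event is 14 hours after the previous one.
2024-01-25 06:00 + 14 h = 2024-01-25 20:00.
2024-01-25 20:00 + 14 h = 2024-01-26 10:00.
2024-01-26 10:00 + 14 h = 2024-01-27 00:00.
2024-01-27 00:00 + 14 h = 2024-01-27 14:00.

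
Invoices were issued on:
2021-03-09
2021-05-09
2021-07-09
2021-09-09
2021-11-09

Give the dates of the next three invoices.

2022-01-09, 2022-03-09, 2022-05-09

Gaps: 61, 61, 62, 61 days — not constant. Every event is on the 9th of the month.
Pattern: the 9th of every 2 months.
January 2022: 2022-01-09.
Next: March 2022 → 2022-03-09.
May 2022: 2022-05-09.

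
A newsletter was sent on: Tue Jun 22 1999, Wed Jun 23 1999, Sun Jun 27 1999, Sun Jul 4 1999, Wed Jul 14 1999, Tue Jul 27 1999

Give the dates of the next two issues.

Gaps: 1, 4, 7, 10, 13 days — each gap is 3 larger than the previous one.
Next gap: 16 days. Tue Jul 27 1999 + 16 days = Thu Aug 12 1999.
Next gap: 19 days. Thu Aug 12 1999 + 19 days = Tue Aug 31 1999.

Thu Aug 12 1999, Tue Aug 31 1999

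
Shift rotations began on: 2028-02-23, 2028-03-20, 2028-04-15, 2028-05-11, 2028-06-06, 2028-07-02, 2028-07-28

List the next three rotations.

2028-08-23, 2028-09-18, 2028-10-14

Every event comes 26 days after the last (26, 26, 26, 26, 26, 26).
2028-07-28 + 26 days = 2028-08-23.
2028-08-23 + 26 days = 2028-09-18.
2028-09-18 + 26 days = 2028-10-14.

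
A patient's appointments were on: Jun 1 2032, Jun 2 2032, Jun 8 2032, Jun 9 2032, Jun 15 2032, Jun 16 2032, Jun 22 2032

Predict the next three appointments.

Jun 23 2032, Jun 29 2032, Jun 30 2032

The gap pattern 1, 6, 1, 6, 1, 6 repeats every 2 events.
These are the Tuesdays and Wednesdays of each week.
Next Wednesday: Jun 23 2032.
The following Tuesday is Jun 29 2032.
Next Wednesday: Jun 30 2032.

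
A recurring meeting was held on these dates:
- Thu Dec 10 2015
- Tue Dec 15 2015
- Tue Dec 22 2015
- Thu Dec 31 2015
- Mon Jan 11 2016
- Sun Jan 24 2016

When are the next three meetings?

Mon Feb 8 2016, Thu Feb 25 2016, Tue Mar 15 2016

Intervals are 5, 7, 9, 11, 13 days — an arithmetic progression with common difference 2.
Next gap: 15 days. Sun Jan 24 2016 + 15 days = Mon Feb 8 2016.
Next gap: 17 days. Mon Feb 8 2016 + 17 days = Thu Feb 25 2016.
Next gap: 19 days. Thu Feb 25 2016 + 19 days = Tue Mar 15 2016.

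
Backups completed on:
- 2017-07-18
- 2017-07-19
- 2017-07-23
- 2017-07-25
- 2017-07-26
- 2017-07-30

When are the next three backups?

2017-08-01, 2017-08-02, 2017-08-06

Gaps: 1, 4, 2, 1, 4 days — not constant, but cyclic with period 3.
The events fall on every Tuesday, Wednesday and Sunday.
Next Tuesday: 2017-08-01.
Next Wednesday: 2017-08-02.
The following Sunday is 2017-08-06.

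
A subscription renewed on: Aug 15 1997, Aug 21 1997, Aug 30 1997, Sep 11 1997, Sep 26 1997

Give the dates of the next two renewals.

Intervals are 6, 9, 12, 15 days — an arithmetic progression with common difference 3.
Next gap: 18 days. Sep 26 1997 + 18 days = Oct 14 1997.
Next gap: 21 days. Oct 14 1997 + 21 days = Nov 4 1997.

Oct 14 1997, Nov 4 1997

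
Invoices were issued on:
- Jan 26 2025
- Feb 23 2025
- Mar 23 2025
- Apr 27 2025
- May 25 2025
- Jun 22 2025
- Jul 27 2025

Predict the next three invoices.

Aug 24 2025, Sep 28 2025, Oct 26 2025

All dates are Sundays, 28, 28, 35, 28, 28, 35 days apart.
Specifically, the 4th Sunday of each month.
August 2025 — 4th Sunday is Aug 24 2025.
4th Sunday of September 2025: Sep 28 2025.
4th Sunday of October 2025: Oct 26 2025.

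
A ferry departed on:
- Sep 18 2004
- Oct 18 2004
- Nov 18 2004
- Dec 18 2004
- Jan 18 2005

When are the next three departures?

Feb 18 2005, Mar 18 2005, Apr 18 2005

Each date is the 18th; the gaps (30, 31, 30, 31) track the month lengths.
The rule is the 18th of each month.
Next: February 2005 → Feb 18 2005.
March 2005: Mar 18 2005.
Next: April 2005 → Apr 18 2005.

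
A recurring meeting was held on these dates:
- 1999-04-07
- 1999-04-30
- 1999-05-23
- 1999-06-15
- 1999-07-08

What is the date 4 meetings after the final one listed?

Gaps between consecutive events: 23, 23, 23, 23 days — a constant 23-day interval.
1999-07-08 + 23 days = 1999-07-31.
1999-07-31 + 23 days = 1999-08-23.
1999-08-23 + 23 days = 1999-09-15.
1999-09-15 + 23 days = 1999-10-08.

1999-10-08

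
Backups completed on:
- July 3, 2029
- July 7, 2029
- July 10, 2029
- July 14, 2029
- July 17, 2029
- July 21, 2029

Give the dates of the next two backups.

July 24, 2029; July 28, 2029

The gap pattern 4, 3, 4, 3, 4 repeats every 2 events.
These are the Tuesdays and Saturdays of each week.
The following Tuesday is July 24, 2029.
The following Saturday is July 28, 2029.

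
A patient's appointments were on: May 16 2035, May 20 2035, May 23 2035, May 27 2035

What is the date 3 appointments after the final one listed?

Jun 6 2035

The gap pattern 4, 3, 4 repeats every 2 events.
These are the Wednesdays and Sundays of each week.
Next Wednesday: May 30 2035.
The following Sunday is Jun 3 2035.
The following Wednesday is Jun 6 2035.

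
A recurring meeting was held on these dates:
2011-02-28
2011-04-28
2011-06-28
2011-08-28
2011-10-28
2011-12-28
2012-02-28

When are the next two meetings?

Each date is the 28th; the gaps (59, 61, 61, 61, 61, 62) track the month lengths.
The rule is the 28th of every 2 months.
April 2012: 2012-04-28.
Next: June 2012 → 2012-06-28.

2012-04-28, 2012-06-28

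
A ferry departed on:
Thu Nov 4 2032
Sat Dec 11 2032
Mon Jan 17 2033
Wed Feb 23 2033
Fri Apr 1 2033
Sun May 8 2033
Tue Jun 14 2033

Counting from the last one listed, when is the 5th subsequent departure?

Fri Dec 16 2033

Every event comes 37 days after the last (37, 37, 37, 37, 37, 37).
Tue Jun 14 2033 + 37 days = Thu Jul 21 2033.
Thu Jul 21 2033 + 37 days = Sat Aug 27 2033.
Sat Aug 27 2033 + 37 days = Mon Oct 3 2033.
Mon Oct 3 2033 + 37 days = Wed Nov 9 2033.
Wed Nov 9 2033 + 37 days = Fri Dec 16 2033.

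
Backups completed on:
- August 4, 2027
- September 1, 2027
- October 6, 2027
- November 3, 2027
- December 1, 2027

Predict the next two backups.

January 5, 2028; February 2, 2028

These are Wednesdays at 28- or 35-day spacing (28, 35, 28, 28).
The pattern: 1st Wednesday of the month.
January 2028 — 1st Wednesday is January 5, 2028.
February 2028 — 1st Wednesday is February 2, 2028.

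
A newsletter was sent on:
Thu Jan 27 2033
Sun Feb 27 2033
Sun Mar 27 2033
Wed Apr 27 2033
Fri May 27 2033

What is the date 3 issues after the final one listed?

The day-of-month is always 27 (31, 28, 31, 30 days between events).
So this recurs on the 27th of each month.
Next: June 2033 → Mon Jun 27 2033.
July 2033: Wed Jul 27 2033.
August 2033: Sat Aug 27 2033.

Sat Aug 27 2033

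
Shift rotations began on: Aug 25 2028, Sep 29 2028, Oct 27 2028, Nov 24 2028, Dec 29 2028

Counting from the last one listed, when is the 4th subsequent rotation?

These are Fridays with 35, 28, 28, 35-day gaps.
Each is the final Friday of its month — Sep 29 2028 is past the 28th, so '4th Friday' doesn't fit.
January 2029 ends with Friday Jan 26 2029.
February 2029 ends with Friday Feb 23 2029.
Last Friday of March 2029: Mar 30 2029.
April 2029 ends with Friday Apr 27 2029.

Apr 27 2029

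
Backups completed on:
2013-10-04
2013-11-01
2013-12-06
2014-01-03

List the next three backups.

2014-02-07, 2014-03-07, 2014-04-04

All dates are Fridays, 28, 35, 28 days apart.
Specifically, the 1st Friday of each month.
1st Friday of February 2014: 2014-02-07.
March 2014 — 1st Friday is 2014-03-07.
April 2014 — 1st Friday is 2014-04-04.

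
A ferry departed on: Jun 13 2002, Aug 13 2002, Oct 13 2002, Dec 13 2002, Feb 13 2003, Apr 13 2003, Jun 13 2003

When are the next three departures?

The day-of-month is always 13 (61, 61, 61, 62, 59, 61 days between events).
So this recurs on the 13th of every 2 months.
Next: August 2003 → Aug 13 2003.
October 2003: Oct 13 2003.
December 2003: Dec 13 2003.

Aug 13 2003, Oct 13 2003, Dec 13 2003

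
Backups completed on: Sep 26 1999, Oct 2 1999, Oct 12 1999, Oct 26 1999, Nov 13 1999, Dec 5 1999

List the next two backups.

Dec 31 1999, Jan 30 2000

The spacing grows by 4 each time: 6, 10, 14, 18, 22 days.
Next gap: 26 days. Dec 5 1999 + 26 days = Dec 31 1999.
Next gap: 30 days. Dec 31 1999 + 30 days = Jan 30 2000.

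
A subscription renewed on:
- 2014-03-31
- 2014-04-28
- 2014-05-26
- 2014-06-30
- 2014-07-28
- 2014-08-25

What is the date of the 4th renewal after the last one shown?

Every date is a Monday; gaps 28, 28, 35, 28, 28 days.
Each is the last Monday of its month (at least one falls on the 29th or later, ruling out '4th Monday').
Last Monday of September 2014: 2014-09-29.
October 2014 ends with Monday 2014-10-27.
Last Monday of November 2014: 2014-11-24.
Last Monday of December 2014: 2014-12-29.

2014-12-29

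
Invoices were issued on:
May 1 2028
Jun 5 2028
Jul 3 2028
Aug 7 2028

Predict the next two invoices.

All dates are Mondays, 35, 28, 35 days apart.
Specifically, the 1st Monday of each month.
September 2028 — 1st Monday is Sep 4 2028.
1st Monday of October 2028: Oct 2 2028.

Sep 4 2028, Oct 2 2028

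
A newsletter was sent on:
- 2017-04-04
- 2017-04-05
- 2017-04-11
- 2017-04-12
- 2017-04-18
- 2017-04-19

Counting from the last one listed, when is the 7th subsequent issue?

2017-05-16

The gap pattern 1, 6, 1, 6, 1 repeats every 2 events.
These are the Tuesdays and Wednesdays of each week.
The following Tuesday is 2017-04-25.
Next Wednesday: 2017-04-26.
Next Tuesday: 2017-05-02.
The following Wednesday is 2017-05-03.
Next Tuesday: 2017-05-09.
Next Wednesday: 2017-05-10.
The following Tuesday is 2017-05-16.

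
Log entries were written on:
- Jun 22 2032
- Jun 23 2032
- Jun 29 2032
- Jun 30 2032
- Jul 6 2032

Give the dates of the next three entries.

Jul 7 2032, Jul 13 2032, Jul 14 2032

Every event lands on a Tuesday or Wednesday (gaps cycle 1, 6, 1, 6).
So the schedule is: every Tuesday and Wednesday.
The following Wednesday is Jul 7 2032.
The following Tuesday is Jul 13 2032.
The following Wednesday is Jul 14 2032.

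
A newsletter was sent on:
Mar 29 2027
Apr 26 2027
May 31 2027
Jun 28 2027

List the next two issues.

Jul 26 2027, Aug 30 2027

These are Mondays with 28, 35, 28-day gaps.
Each is the final Monday of its month — Mar 29 2027 is past the 28th, so '4th Monday' doesn't fit.
July 2027 ends with Monday Jul 26 2027.
August 2027 ends with Monday Aug 30 2027.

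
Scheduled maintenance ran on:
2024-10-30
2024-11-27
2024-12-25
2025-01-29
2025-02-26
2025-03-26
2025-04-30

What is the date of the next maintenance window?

2025-05-28

These are Wednesdays with 28, 28, 35, 28, 28, 35-day gaps.
Each is the final Wednesday of its month — 2024-10-30 is past the 28th, so '4th Wednesday' doesn't fit.
Last Wednesday of May 2025: 2025-05-28.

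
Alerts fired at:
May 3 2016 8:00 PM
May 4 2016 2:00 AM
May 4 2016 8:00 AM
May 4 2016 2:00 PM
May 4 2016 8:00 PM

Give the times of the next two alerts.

Spacing: 6, 6, 6, 6 h — constant 6 h.
May 4 2016 8:00 PM + 6 h = May 5 2016 2:00 AM.
May 5 2016 2:00 AM + 6 h = May 5 2016 8:00 AM.

May 5 2016 2:00 AM, May 5 2016 8:00 AM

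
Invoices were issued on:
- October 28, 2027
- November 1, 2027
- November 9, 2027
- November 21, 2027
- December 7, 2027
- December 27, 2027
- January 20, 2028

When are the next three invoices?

Gaps: 4, 8, 12, 16, 20, 24 days — each gap is 4 larger than the previous one.
Next gap: 28 days. January 20, 2028 + 28 days = February 17, 2028.
Next gap: 32 days. February 17, 2028 + 32 days = March 20, 2028.
Next gap: 36 days. March 20, 2028 + 36 days = April 25, 2028.

February 17, 2028; March 20, 2028; April 25, 2028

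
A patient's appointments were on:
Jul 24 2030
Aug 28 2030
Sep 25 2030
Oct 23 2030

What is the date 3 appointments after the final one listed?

These are Wednesdays at 28- or 35-day spacing (35, 28, 28).
The pattern: 4th Wednesday of the month.
November 2030 — 4th Wednesday is Nov 27 2030.
December 2030 — 4th Wednesday is Dec 25 2030.
4th Wednesday of January 2031: Jan 22 2031.

Jan 22 2031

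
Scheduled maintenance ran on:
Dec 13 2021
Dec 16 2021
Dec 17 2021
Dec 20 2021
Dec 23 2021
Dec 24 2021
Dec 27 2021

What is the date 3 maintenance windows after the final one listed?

Jan 3 2022

The gap pattern 3, 1, 3, 3, 1, 3 repeats every 3 events.
These are the Mondays, Thursdays and Fridays of each week.
The following Thursday is Dec 30 2021.
Next Friday: Dec 31 2021.
Next Monday: Jan 3 2022.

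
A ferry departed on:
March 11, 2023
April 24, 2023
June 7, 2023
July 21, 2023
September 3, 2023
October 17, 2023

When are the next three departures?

November 30, 2023; January 13, 2024; February 26, 2024

Gaps between consecutive events: 44, 44, 44, 44, 44 days — a constant 44-day interval.
October 17, 2023 + 44 days = November 30, 2023.
November 30, 2023 + 44 days = January 13, 2024.
January 13, 2024 + 44 days = February 26, 2024.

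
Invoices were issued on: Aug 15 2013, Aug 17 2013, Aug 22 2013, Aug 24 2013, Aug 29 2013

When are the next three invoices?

Every event lands on a Thursday or Saturday (gaps cycle 2, 5, 2, 5).
So the schedule is: every Thursday and Saturday.
The following Saturday is Aug 31 2013.
Next Thursday: Sep 5 2013.
Next Saturday: Sep 7 2013.

Aug 31 2013, Sep 5 2013, Sep 7 2013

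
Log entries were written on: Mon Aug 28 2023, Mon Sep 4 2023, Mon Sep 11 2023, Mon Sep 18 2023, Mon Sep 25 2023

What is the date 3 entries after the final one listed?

Mon Oct 16 2023

Every event comes 7 days after the last (7, 7, 7, 7).
Mon Sep 25 2023 + 7 days = Mon Oct 2 2023.
Mon Oct 2 2023 + 7 days = Mon Oct 9 2023.
Mon Oct 9 2023 + 7 days = Mon Oct 16 2023.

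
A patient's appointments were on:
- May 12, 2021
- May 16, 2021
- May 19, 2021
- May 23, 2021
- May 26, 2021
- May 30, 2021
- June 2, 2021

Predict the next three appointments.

Every event lands on a Wednesday or Sunday (gaps cycle 4, 3, 4, 3, 4, 3).
So the schedule is: every Wednesday and Sunday.
The following Sunday is June 6, 2021.
The following Wednesday is June 9, 2021.
Next Sunday: June 13, 2021.

June 6, 2021; June 9, 2021; June 13, 2021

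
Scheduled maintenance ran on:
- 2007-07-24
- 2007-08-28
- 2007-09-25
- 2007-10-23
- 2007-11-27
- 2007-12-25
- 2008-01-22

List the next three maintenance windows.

2008-02-26, 2008-03-25, 2008-04-22

These are Tuesdays at 28- or 35-day spacing (35, 28, 28, 35, 28, 28).
The pattern: 4th Tuesday of the month.
February 2008 — 4th Tuesday is 2008-02-26.
4th Tuesday of March 2008: 2008-03-25.
April 2008 — 4th Tuesday is 2008-04-22.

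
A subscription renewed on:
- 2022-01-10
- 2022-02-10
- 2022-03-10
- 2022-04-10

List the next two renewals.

2022-05-10, 2022-06-10

Gaps: 31, 28, 31 days — not constant. Every event is on the 10th of the month.
Pattern: the 10th of each month.
May 2022: 2022-05-10.
Next: June 2022 → 2022-06-10.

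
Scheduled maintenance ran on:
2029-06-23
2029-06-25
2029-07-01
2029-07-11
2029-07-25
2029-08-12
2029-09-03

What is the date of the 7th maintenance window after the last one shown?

2030-05-27

Gaps: 2, 6, 10, 14, 18, 22 days — each gap is 4 larger than the previous one.
Next gap: 26 days. 2029-09-03 + 26 days = 2029-09-29.
Next gap: 30 days. 2029-09-29 + 30 days = 2029-10-29.
Next gap: 34 days. 2029-10-29 + 34 days = 2029-12-02.
Next gap: 38 days. 2029-12-02 + 38 days = 2030-01-09.
Next gap: 42 days. 2030-01-09 + 42 days = 2030-02-20.
Next gap: 46 days. 2030-02-20 + 46 days = 2030-04-07.
Next gap: 50 days. 2030-04-07 + 50 days = 2030-05-27.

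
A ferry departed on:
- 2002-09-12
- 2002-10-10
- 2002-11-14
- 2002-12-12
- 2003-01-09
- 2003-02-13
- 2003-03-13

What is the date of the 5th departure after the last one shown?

Gaps: 28, 35, 28, 28, 35, 28 days — a mix of 28 and 35. Every date is a Thursday.
Each is the 2nd Thursday of its month.
2nd Thursday of April 2003: 2003-04-10.
May 2003 — 2nd Thursday is 2003-05-08.
2nd Thursday of June 2003: 2003-06-12.
July 2003 — 2nd Thursday is 2003-07-10.
August 2003 — 2nd Thursday is 2003-08-14.

2003-08-14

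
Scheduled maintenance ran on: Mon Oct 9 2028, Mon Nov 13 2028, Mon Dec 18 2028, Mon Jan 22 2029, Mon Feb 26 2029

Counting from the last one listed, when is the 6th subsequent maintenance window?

Mon Sep 24 2029

Gaps between consecutive events: 35, 35, 35, 35 days — a constant 35-day interval.
Mon Feb 26 2029 + 35 days = Mon Apr 2 2029.
Mon Apr 2 2029 + 35 days = Mon May 7 2029.
Mon May 7 2029 + 35 days = Mon Jun 11 2029.
Mon Jun 11 2029 + 35 days = Mon Jul 16 2029.
Mon Jul 16 2029 + 35 days = Mon Aug 20 2029.
Mon Aug 20 2029 + 35 days = Mon Sep 24 2029.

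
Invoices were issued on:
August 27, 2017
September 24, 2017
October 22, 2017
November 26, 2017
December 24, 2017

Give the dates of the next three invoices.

January 28, 2018; February 25, 2018; March 25, 2018

All dates are Sundays, 28, 28, 35, 28 days apart.
Specifically, the 4th Sunday of each month.
4th Sunday of January 2018: January 28, 2018.
February 2018 — 4th Sunday is February 25, 2018.
4th Sunday of March 2018: March 25, 2018.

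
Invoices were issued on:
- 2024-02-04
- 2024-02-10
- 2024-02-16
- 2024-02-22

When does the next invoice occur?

2024-02-28

Gaps between consecutive events: 6, 6, 6 days — a constant 6-day interval.
2024-02-22 + 6 days = 2024-02-28.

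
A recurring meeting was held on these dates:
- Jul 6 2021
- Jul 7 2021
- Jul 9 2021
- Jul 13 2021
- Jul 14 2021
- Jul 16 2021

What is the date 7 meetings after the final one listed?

Aug 3 2021

Gaps: 1, 2, 4, 1, 2 days — not constant, but cyclic with period 3.
The events fall on every Tuesday, Wednesday and Friday.
Next Tuesday: Jul 20 2021.
The following Wednesday is Jul 21 2021.
Next Friday: Jul 23 2021.
The following Tuesday is Jul 27 2021.
Next Wednesday: Jul 28 2021.
Next Friday: Jul 30 2021.
Next Tuesday: Aug 3 2021.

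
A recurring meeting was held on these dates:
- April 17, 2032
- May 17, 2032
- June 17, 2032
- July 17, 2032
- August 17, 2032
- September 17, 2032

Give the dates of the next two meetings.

The day-of-month is always 17 (30, 31, 30, 31, 31 days between events).
So this recurs on the 17th of each month.
Next: October 2032 → October 17, 2032.
November 2032: November 17, 2032.

October 17, 2032; November 17, 2032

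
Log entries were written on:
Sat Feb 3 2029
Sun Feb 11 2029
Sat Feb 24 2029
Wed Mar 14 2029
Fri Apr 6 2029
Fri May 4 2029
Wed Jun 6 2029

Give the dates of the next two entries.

Gaps: 8, 13, 18, 23, 28, 33 days — each gap is 5 larger than the previous one.
Next gap: 38 days. Wed Jun 6 2029 + 38 days = Sat Jul 14 2029.
Next gap: 43 days. Sat Jul 14 2029 + 43 days = Sun Aug 26 2029.

Sat Jul 14 2029, Sun Aug 26 2029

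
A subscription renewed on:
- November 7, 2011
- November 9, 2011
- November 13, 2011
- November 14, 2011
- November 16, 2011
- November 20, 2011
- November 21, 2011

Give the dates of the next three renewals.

November 23, 2011; November 27, 2011; November 28, 2011

The gap pattern 2, 4, 1, 2, 4, 1 repeats every 3 events.
These are the Mondays, Wednesdays and Sundays of each week.
The following Wednesday is November 23, 2011.
Next Sunday: November 27, 2011.
The following Monday is November 28, 2011.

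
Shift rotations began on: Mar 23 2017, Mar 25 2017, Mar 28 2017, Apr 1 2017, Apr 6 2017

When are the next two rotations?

Gaps: 2, 3, 4, 5 days — each gap is 1 larger than the previous one.
Next gap: 6 days. Apr 6 2017 + 6 days = Apr 12 2017.
Next gap: 7 days. Apr 12 2017 + 7 days = Apr 19 2017.

Apr 12 2017, Apr 19 2017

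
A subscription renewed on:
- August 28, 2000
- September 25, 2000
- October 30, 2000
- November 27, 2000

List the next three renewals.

These are Mondays with 28, 35, 28-day gaps.
Each is the final Monday of its month — October 30, 2000 is past the 28th, so '4th Monday' doesn't fit.
December 2000 ends with Monday December 25, 2000.
Last Monday of January 2001: January 29, 2001.
Last Monday of February 2001: February 26, 2001.

December 25, 2000; January 29, 2001; February 26, 2001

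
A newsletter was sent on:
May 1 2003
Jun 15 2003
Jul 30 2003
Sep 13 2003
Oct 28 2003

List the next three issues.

Dec 12 2003, Jan 26 2004, Mar 11 2004

The spacing is 45, 45, 45, 45 days — always 45 days.
Oct 28 2003 + 45 days = Dec 12 2003.
Dec 12 2003 + 45 days = Jan 26 2004.
Jan 26 2004 + 45 days = Mar 11 2004.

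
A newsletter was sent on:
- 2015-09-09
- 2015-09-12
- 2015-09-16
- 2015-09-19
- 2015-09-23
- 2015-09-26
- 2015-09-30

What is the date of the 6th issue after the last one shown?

Every event lands on a Wednesday or Saturday (gaps cycle 3, 4, 3, 4, 3, 4).
So the schedule is: every Wednesday and Saturday.
The following Saturday is 2015-10-03.
The following Wednesday is 2015-10-07.
The following Saturday is 2015-10-10.
The following Wednesday is 2015-10-14.
Next Saturday: 2015-10-17.
Next Wednesday: 2015-10-21.

2015-10-21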